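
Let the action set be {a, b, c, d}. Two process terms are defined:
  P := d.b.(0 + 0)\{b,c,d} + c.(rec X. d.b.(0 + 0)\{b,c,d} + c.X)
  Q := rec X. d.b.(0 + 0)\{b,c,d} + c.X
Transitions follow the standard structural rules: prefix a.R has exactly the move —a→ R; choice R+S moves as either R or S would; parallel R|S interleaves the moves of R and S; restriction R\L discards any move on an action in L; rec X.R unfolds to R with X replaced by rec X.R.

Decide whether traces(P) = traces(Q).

traces(P) = traces(Q)

Reachable graph of P (4 states):
  u0 = d.b.(0 + 0)\{b,c,d} + c.(rec X. d.b.(0 + 0)\{b,c,d} + c.X) has moves --c--▸ u1, --d--▸ u2
  u1 = rec X. d.b.(0 + 0)\{b,c,d} + c.X has moves --c--▸ u1, --d--▸ u2
  u2 = b.(0 + 0)\{b,c,d} has moves --b--▸ u3
  u3 = (0 + 0)\{b,c,d} has moves ∅
Reachable graph of Q (3 states):
  v0 = rec X. d.b.(0 + 0)\{b,c,d} + c.X has moves --c--▸ v0, --d--▸ v1
  v1 = b.(0 + 0)\{b,c,d} has moves --b--▸ v2
  v2 = (0 + 0)\{b,c,d} has moves ∅
Partition-refinement fixed point:
  B0 = {u0, u1, v0}
  B1 = {u2, v1}
  B2 = {u3, v2}
u0 ∈ B0, v0 ∈ B0 → same block
Bisimilar ⇒ trace-equivalent.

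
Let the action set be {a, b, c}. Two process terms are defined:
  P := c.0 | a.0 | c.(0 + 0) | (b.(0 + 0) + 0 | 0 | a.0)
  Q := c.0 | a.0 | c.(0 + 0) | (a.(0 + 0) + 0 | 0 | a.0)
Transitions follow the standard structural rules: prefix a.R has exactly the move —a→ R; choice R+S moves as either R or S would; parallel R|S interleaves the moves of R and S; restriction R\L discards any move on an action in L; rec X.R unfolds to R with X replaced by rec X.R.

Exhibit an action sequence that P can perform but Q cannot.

P's transition system — 24 states:
  p0 = c.0 | a.0 | c.(0 + 0) | (b.(0 + 0) + 0 | 0 | a.0) → -a-> p1, -a-> p2, -b-> p3, -c-> p4, -c-> p5
  p1 = c.0 | 0 | c.(0 + 0) | (b.(0 + 0) + 0 | 0 | a.0) → -a-> p6, -b-> p7, -c-> p8, -c-> p9
  p2 = c.0 | a.0 | c.(0 + 0) | (0 | 0 | 0) → -a-> p6, -c-> p10, -c-> p11
  p3 = c.0 | a.0 | c.(0 + 0) | (0 + 0) → -a-> p7, -c-> p12, -c-> p13
  p4 = 0 | a.0 | c.(0 + 0) | (b.(0 + 0) + 0 | 0 | a.0) → -a-> p10, -a-> p8, -b-> p12, -c-> p14
  p5 = c.0 | a.0 | (0 + 0) | (b.(0 + 0) + 0 | 0 | a.0) → -a-> p11, -a-> p9, -b-> p13, -c-> p14
  p6 = c.0 | 0 | c.(0 + 0) | (0 | 0 | 0) → -c-> p15, -c-> p16
  p7 = c.0 | 0 | c.(0 + 0) | (0 + 0) → -c-> p17, -c-> p18
  p8 = 0 | 0 | c.(0 + 0) | (b.(0 + 0) + 0 | 0 | a.0) → -a-> p15, -b-> p17, -c-> p19
  p9 = c.0 | 0 | (0 + 0) | (b.(0 + 0) + 0 | 0 | a.0) → -a-> p16, -b-> p18, -c-> p19
  p10 = 0 | a.0 | c.(0 + 0) | (0 | 0 | 0) → -a-> p15, -c-> p20
  p11 = c.0 | a.0 | (0 + 0) | (0 | 0 | 0) → -a-> p16, -c-> p20
  p12 = 0 | a.0 | c.(0 + 0) | (0 + 0) → -a-> p17, -c-> p21
  p13 = c.0 | a.0 | (0 + 0) | (0 + 0) → -a-> p18, -c-> p21
  p14 = 0 | a.0 | (0 + 0) | (b.(0 + 0) + 0 | 0 | a.0) → -a-> p19, -a-> p20, -b-> p21
  p15 = 0 | 0 | c.(0 + 0) | (0 | 0 | 0) → -c-> p22
  p16 = c.0 | 0 | (0 + 0) | (0 | 0 | 0) → -c-> p22
  p17 = 0 | 0 | c.(0 + 0) | (0 + 0) → -c-> p23
  p18 = c.0 | 0 | (0 + 0) | (0 + 0) → -c-> p23
  p19 = 0 | 0 | (0 + 0) | (b.(0 + 0) + 0 | 0 | a.0) → -a-> p22, -b-> p23
  p20 = 0 | a.0 | (0 + 0) | (0 | 0 | 0) → -a-> p22
  p21 = 0 | a.0 | (0 + 0) | (0 + 0) → -a-> p23
  p22 = 0 | 0 | (0 + 0) | (0 | 0 | 0) → (no moves)
  p23 = 0 | 0 | (0 + 0) | (0 + 0) → (no moves)
Q's transition system — 24 states:
  q0 = c.0 | a.0 | c.(0 + 0) | (a.(0 + 0) + 0 | 0 | a.0) → -a-> q1, -a-> q2, -a-> q3, -c-> q4, -c-> q5
  q1 = c.0 | 0 | c.(0 + 0) | (a.(0 + 0) + 0 | 0 | a.0) → -a-> q6, -a-> q7, -c-> q8, -c-> q9
  q2 = c.0 | a.0 | c.(0 + 0) | (0 + 0) → -a-> q6, -c-> q10, -c-> q11
  q3 = c.0 | a.0 | c.(0 + 0) | (0 | 0 | 0) → -a-> q7, -c-> q12, -c-> q13
  q4 = 0 | a.0 | c.(0 + 0) | (a.(0 + 0) + 0 | 0 | a.0) → -a-> q10, -a-> q12, -a-> q8, -c-> q14
  q5 = c.0 | a.0 | (0 + 0) | (a.(0 + 0) + 0 | 0 | a.0) → -a-> q11, -a-> q13, -a-> q9, -c-> q14
  q6 = c.0 | 0 | c.(0 + 0) | (0 + 0) → -c-> q15, -c-> q16
  q7 = c.0 | 0 | c.(0 + 0) | (0 | 0 | 0) → -c-> q17, -c-> q18
  q8 = 0 | 0 | c.(0 + 0) | (a.(0 + 0) + 0 | 0 | a.0) → -a-> q15, -a-> q17, -c-> q19
  q9 = c.0 | 0 | (0 + 0) | (a.(0 + 0) + 0 | 0 | a.0) → -a-> q16, -a-> q18, -c-> q19
  q10 = 0 | a.0 | c.(0 + 0) | (0 + 0) → -a-> q15, -c-> q20
  q11 = c.0 | a.0 | (0 + 0) | (0 + 0) → -a-> q16, -c-> q20
  q12 = 0 | a.0 | c.(0 + 0) | (0 | 0 | 0) → -a-> q17, -c-> q21
  q13 = c.0 | a.0 | (0 + 0) | (0 | 0 | 0) → -a-> q18, -c-> q21
  q14 = 0 | a.0 | (0 + 0) | (a.(0 + 0) + 0 | 0 | a.0) → -a-> q19, -a-> q20, -a-> q21
  q15 = 0 | 0 | c.(0 + 0) | (0 + 0) → -c-> q22
  q16 = c.0 | 0 | (0 + 0) | (0 + 0) → -c-> q22
  q17 = 0 | 0 | c.(0 + 0) | (0 | 0 | 0) → -c-> q23
  q18 = c.0 | 0 | (0 + 0) | (0 | 0 | 0) → -c-> q23
  q19 = 0 | 0 | (0 + 0) | (a.(0 + 0) + 0 | 0 | a.0) → -a-> q22, -a-> q23
  q20 = 0 | a.0 | (0 + 0) | (0 + 0) → -a-> q22
  q21 = 0 | a.0 | (0 + 0) | (0 | 0 | 0) → -a-> q23
  q22 = 0 | 0 | (0 + 0) | (0 + 0) → (no moves)
  q23 = 0 | 0 | (0 + 0) | (0 | 0 | 0) → (no moves)
Run σ = ⟨b⟩ on P: start {p0}
  [1] b ⇒ {p3}
  P completes σ.
Run σ = ⟨b⟩ on Q: start {q0}
  [1] b ⇒ ∅ (Q stuck)

b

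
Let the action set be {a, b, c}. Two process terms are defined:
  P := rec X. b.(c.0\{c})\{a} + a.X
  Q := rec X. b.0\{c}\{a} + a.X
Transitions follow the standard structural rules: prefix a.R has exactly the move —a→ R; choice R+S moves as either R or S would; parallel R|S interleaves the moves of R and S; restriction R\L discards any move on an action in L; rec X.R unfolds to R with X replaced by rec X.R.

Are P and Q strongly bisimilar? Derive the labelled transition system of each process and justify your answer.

P ≁ Q

Reachable graph of P (3 states):
  m0 = rec X. b.(c.0\{c})\{a} + a.X has moves =a=> m0, =b=> m1
  m1 = (c.0\{c})\{a} has moves =c=> m2
  m2 = 0\{c}\{a} has moves (no moves)
Reachable graph of Q (2 states):
  n0 = rec X. b.0\{c}\{a} + a.X has moves =a=> n0, =b=> n1
  n1 = 0\{c}\{a} has moves (no moves)
Coarsest stable partition (strong bisimilarity classes):
  B0 = {m0}
  B1 = {m1}
  B2 = {m2, n1}
  B3 = {n0}
m0 ∈ B0, n0 ∈ B3 → different blocks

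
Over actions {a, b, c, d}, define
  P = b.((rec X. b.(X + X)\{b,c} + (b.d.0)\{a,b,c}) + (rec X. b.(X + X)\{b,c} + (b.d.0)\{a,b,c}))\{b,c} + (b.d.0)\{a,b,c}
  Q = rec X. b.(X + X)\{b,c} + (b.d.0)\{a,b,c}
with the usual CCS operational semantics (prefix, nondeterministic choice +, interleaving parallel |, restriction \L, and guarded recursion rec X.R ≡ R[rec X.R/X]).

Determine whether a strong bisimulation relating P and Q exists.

YES

LTS(P): 2 reachable states
  m0 = b.((rec X. b.(X + X)\{b,c} + (b.d.0)\{a,b,c}) + (rec X. b.(X + X)\{b,c} + (b.d.0)\{a,b,c}))\{b,c} + (b.d.0)\{a,b,c} has moves =b=> m1
  m1 = ((rec X. b.(X + X)\{b,c} + (b.d.0)\{a,b,c}) + (rec X. b.(X + X)\{b,c} + (b.d.0)\{a,b,c}))\{b,c} has moves deadlocked
LTS(Q): 2 reachable states
  n0 = rec X. b.(X + X)\{b,c} + (b.d.0)\{a,b,c} has moves =b=> n1
  n1 = ((rec X. b.(X + X)\{b,c} + (b.d.0)\{a,b,c}) + (rec X. b.(X + X)\{b,c} + (b.d.0)\{a,b,c}))\{b,c} has moves deadlocked
Partition-refinement fixed point:
  B0 = {m0, n0}
  B1 = {m1, n1}
m0 ∈ B0, n0 ∈ B0 → same block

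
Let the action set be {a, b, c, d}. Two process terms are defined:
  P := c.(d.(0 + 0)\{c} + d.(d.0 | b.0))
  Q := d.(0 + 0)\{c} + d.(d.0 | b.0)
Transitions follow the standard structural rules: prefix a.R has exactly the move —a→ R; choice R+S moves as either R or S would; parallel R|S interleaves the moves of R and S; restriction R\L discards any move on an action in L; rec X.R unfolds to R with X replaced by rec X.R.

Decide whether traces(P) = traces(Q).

Reachable graph of P (7 states):
  m0 = c.(d.(0 + 0)\{c} + d.(d.0 | b.0)) ⊢ --c--▸ m1
  m1 = d.(0 + 0)\{c} + d.(d.0 | b.0) ⊢ --d--▸ m2, --d--▸ m3
  m2 = (0 + 0)\{c} ⊢ stopped
  m3 = d.0 | b.0 ⊢ --b--▸ m4, --d--▸ m5
  m4 = d.0 | 0 ⊢ --d--▸ m6
  m5 = 0 | b.0 ⊢ --b--▸ m6
  m6 = 0 | 0 ⊢ stopped
Reachable graph of Q (6 states):
  n0 = d.(0 + 0)\{c} + d.(d.0 | b.0) ⊢ --d--▸ n1, --d--▸ n2
  n1 = (0 + 0)\{c} ⊢ stopped
  n2 = d.0 | b.0 ⊢ --b--▸ n3, --d--▸ n4
  n3 = d.0 | 0 ⊢ --d--▸ n5
  n4 = 0 | b.0 ⊢ --b--▸ n5
  n5 = 0 | 0 ⊢ stopped
Executing c from P (initial set {m0}):
  step 1 (c): {m1}
  P completes σ.
Executing c from Q (initial set {n0}):
  step 1 (c): ∅  — Q cannot continue

traces(P) ≠ traces(Q) — witness ⟨c⟩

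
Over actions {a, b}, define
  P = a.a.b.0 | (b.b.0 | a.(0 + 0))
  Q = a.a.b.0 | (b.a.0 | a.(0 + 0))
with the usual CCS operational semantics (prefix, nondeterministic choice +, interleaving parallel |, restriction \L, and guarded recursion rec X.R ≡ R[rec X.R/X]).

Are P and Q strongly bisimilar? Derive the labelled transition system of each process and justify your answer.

LTS(P): 24 reachable states
  p0 = a.a.b.0 | (b.b.0 | a.(0 + 0)) | --a--▸ p1, --a--▸ p2, --b--▸ p3
  p1 = a.a.b.0 | (b.b.0 | (0 + 0)) | --a--▸ p4, --b--▸ p5
  p2 = a.b.0 | (b.b.0 | a.(0 + 0)) | --a--▸ p4, --a--▸ p6, --b--▸ p7
  p3 = a.a.b.0 | (b.0 | a.(0 + 0)) | --a--▸ p5, --a--▸ p7, --b--▸ p8
  p4 = a.b.0 | (b.b.0 | (0 + 0)) | --a--▸ p9, --b--▸ p10
  p5 = a.a.b.0 | (b.0 | (0 + 0)) | --a--▸ p10, --b--▸ p11
  p6 = b.0 | (b.b.0 | a.(0 + 0)) | --a--▸ p9, --b--▸ p12, --b--▸ p13
  p7 = a.b.0 | (b.0 | a.(0 + 0)) | --a--▸ p10, --a--▸ p13, --b--▸ p14
  p8 = a.a.b.0 | (0 | a.(0 + 0)) | --a--▸ p11, --a--▸ p14
  p9 = b.0 | (b.b.0 | (0 + 0)) | --b--▸ p15, --b--▸ p16
  p10 = a.b.0 | (b.0 | (0 + 0)) | --a--▸ p16, --b--▸ p17
  p11 = a.a.b.0 | (0 | (0 + 0)) | --a--▸ p17
  p12 = 0 | (b.b.0 | a.(0 + 0)) | --a--▸ p15, --b--▸ p18
  p13 = b.0 | (b.0 | a.(0 + 0)) | --a--▸ p16, --b--▸ p18, --b--▸ p19
  p14 = a.b.0 | (0 | a.(0 + 0)) | --a--▸ p17, --a--▸ p19
  p15 = 0 | (b.b.0 | (0 + 0)) | --b--▸ p20
  p16 = b.0 | (b.0 | (0 + 0)) | --b--▸ p20, --b--▸ p21
  p17 = a.b.0 | (0 | (0 + 0)) | --a--▸ p21
  p18 = 0 | (b.0 | a.(0 + 0)) | --a--▸ p20, --b--▸ p22
  p19 = b.0 | (0 | a.(0 + 0)) | --a--▸ p21, --b--▸ p22
  p20 = 0 | (b.0 | (0 + 0)) | --b--▸ p23
  p21 = b.0 | (0 | (0 + 0)) | --b--▸ p23
  p22 = 0 | (0 | a.(0 + 0)) | --a--▸ p23
  p23 = 0 | (0 | (0 + 0)) | deadlocked
LTS(Q): 24 reachable states
  q0 = a.a.b.0 | (b.a.0 | a.(0 + 0)) | --a--▸ q1, --a--▸ q2, --b--▸ q3
  q1 = a.a.b.0 | (b.a.0 | (0 + 0)) | --a--▸ q4, --b--▸ q5
  q2 = a.b.0 | (b.a.0 | a.(0 + 0)) | --a--▸ q4, --a--▸ q6, --b--▸ q7
  q3 = a.a.b.0 | (a.0 | a.(0 + 0)) | --a--▸ q5, --a--▸ q7, --a--▸ q8
  q4 = a.b.0 | (b.a.0 | (0 + 0)) | --a--▸ q9, --b--▸ q10
  q5 = a.a.b.0 | (a.0 | (0 + 0)) | --a--▸ q10, --a--▸ q11
  q6 = b.0 | (b.a.0 | a.(0 + 0)) | --a--▸ q9, --b--▸ q12, --b--▸ q13
  q7 = a.b.0 | (a.0 | a.(0 + 0)) | --a--▸ q10, --a--▸ q13, --a--▸ q14
  q8 = a.a.b.0 | (0 | a.(0 + 0)) | --a--▸ q11, --a--▸ q14
  q9 = b.0 | (b.a.0 | (0 + 0)) | --b--▸ q15, --b--▸ q16
  q10 = a.b.0 | (a.0 | (0 + 0)) | --a--▸ q16, --a--▸ q17
  q11 = a.a.b.0 | (0 | (0 + 0)) | --a--▸ q17
  q12 = 0 | (b.a.0 | a.(0 + 0)) | --a--▸ q15, --b--▸ q18
  q13 = b.0 | (a.0 | a.(0 + 0)) | --a--▸ q16, --a--▸ q19, --b--▸ q18
  q14 = a.b.0 | (0 | a.(0 + 0)) | --a--▸ q17, --a--▸ q19
  q15 = 0 | (b.a.0 | (0 + 0)) | --b--▸ q20
  q16 = b.0 | (a.0 | (0 + 0)) | --a--▸ q21, --b--▸ q20
  q17 = a.b.0 | (0 | (0 + 0)) | --a--▸ q21
  q18 = 0 | (a.0 | a.(0 + 0)) | --a--▸ q20, --a--▸ q22
  q19 = b.0 | (0 | a.(0 + 0)) | --a--▸ q21, --b--▸ q22
  q20 = 0 | (a.0 | (0 + 0)) | --a--▸ q23
  q21 = b.0 | (0 | (0 + 0)) | --b--▸ q23
  q22 = 0 | (0 | a.(0 + 0)) | --a--▸ q23
  q23 = 0 | (0 | (0 + 0)) | deadlocked
Partition-refinement fixed point:
  B0 = {p0}
  B1 = {p3}
  B2 = {p8, q5, q8}
  B3 = {p14, q10, q14}
  B4 = {p17, q17}
  B5 = {p20, p21, q21}
  B6 = {p23, q23}
  B7 = {p18, p19, q16, q19}
  B8 = {p22, q20, q22}
  B9 = {p11, q11}
  B10 = {p7}
  B11 = {p12, p13}
  B12 = {p15, p16}
  B13 = {p10}
  B14 = {p5}
  B15 = {p2}
  B16 = {p4}
  B17 = {p9}
  B18 = {p6}
  B19 = {p1}
  B20 = {q0}
  B21 = {q1}
  B22 = {q4}
  B23 = {q9}
  B24 = {q15}
  B25 = {q3}
  B26 = {q7}
  B27 = {q13}
  B28 = {q18}
  B29 = {q2}
  B30 = {q6}
  B31 = {q12}
p0 ∈ B0, q0 ∈ B20 → different blocks

P ≁ Q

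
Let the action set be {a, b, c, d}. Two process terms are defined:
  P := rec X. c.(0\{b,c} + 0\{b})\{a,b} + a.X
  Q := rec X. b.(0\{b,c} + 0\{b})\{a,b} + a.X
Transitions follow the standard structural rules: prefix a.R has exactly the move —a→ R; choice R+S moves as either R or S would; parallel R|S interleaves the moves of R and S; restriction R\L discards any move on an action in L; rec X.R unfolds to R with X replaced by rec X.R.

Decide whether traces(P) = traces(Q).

Reachable graph of P (2 states):
  m0 = rec X. c.(0\{b,c} + 0\{b})\{a,b} + a.X has moves -a-> m0, -c-> m1
  m1 = (0\{b,c} + 0\{b})\{a,b} has moves ·
Reachable graph of Q (2 states):
  n0 = rec X. b.(0\{b,c} + 0\{b})\{a,b} + a.X has moves -a-> n0, -b-> n1
  n1 = (0\{b,c} + 0\{b})\{a,b} has moves ·
Trace ⟨c⟩ through P, begin at {m0}:
  step 1 (c): {m1}
  P completes σ.
Trace ⟨c⟩ through Q, begin at {n0}:
  step 1 (c): ∅ (Q stuck)

trace-distinct — witness ⟨c⟩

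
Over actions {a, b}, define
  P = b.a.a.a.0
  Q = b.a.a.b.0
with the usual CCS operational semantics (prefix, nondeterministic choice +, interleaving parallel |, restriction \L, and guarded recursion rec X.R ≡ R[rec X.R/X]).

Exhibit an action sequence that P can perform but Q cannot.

baaa

LTS(P): 5 reachable states
  s0 = b.a.a.a.0 | —b→ s1
  s1 = a.a.a.0 | —a→ s2
  s2 = a.a.0 | —a→ s3
  s3 = a.0 | —a→ s4
  s4 = 0 | stopped
LTS(Q): 5 reachable states
  t0 = b.a.a.b.0 | —b→ t1
  t1 = a.a.b.0 | —a→ t2
  t2 = a.b.0 | —a→ t3
  t3 = b.0 | —b→ t4
  t4 = 0 | stopped
Executing baaa from P (initial set {s0}):
  step 1 (b): {s1}
  step 2 (a): {s2}
  step 3 (a): {s3}
  step 4 (a): {s4}
  ✓ P
Executing baaa from Q (initial set {t0}):
  step 1 (b): {t1}
  step 2 (a): {t2}
  step 3 (a): {t3}
  step 4 (a): ∅ (Q stuck)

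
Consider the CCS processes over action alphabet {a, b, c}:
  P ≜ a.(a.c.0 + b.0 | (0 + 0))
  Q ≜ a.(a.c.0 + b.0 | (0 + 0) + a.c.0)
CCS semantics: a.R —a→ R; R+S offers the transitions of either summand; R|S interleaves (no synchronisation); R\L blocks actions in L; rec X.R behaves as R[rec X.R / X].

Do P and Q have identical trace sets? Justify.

YES

LTS(P): 5 reachable states
  m0 = a.(a.c.0 + b.0 | (0 + 0)) :: =a=> m1
  m1 = a.c.0 + b.0 | (0 + 0) :: =a=> m2, =b=> m3
  m2 = c.0 :: =c=> m4
  m3 = 0 | (0 + 0) :: ∅
  m4 = 0 :: ∅
LTS(Q): 5 reachable states
  n0 = a.(a.c.0 + b.0 | (0 + 0) + a.c.0) :: =a=> n1
  n1 = a.c.0 + b.0 | (0 + 0) + a.c.0 :: =a=> n2, =b=> n3
  n2 = c.0 :: =c=> n4
  n3 = 0 | (0 + 0) :: ∅
  n4 = 0 :: ∅
Bisimilarity quotient blocks:
  B0 = {m0, n0}
  B1 = {m1, n1}
  B2 = {m3, m4, n3, n4}
  B3 = {m2, n2}
m0 ∈ B0, n0 ∈ B0 → same block
Bisimilar ⇒ trace-equivalent.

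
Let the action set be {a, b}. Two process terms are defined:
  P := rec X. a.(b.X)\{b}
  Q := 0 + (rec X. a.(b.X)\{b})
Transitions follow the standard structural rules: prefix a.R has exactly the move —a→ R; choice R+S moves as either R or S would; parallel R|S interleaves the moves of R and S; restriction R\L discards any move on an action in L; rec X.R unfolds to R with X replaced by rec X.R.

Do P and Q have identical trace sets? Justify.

traces(P) = traces(Q)

Reachable graph of P (2 states):
  u0 = rec X. a.(b.X)\{b} → -a-> u1
  u1 = (b.(rec X. a.(b.X)\{b}))\{b} → ·
Reachable graph of Q (2 states):
  v0 = 0 + (rec X. a.(b.X)\{b}) → -a-> v1
  v1 = (b.(rec X. a.(b.X)\{b}))\{b} → ·
Partition-refinement fixed point:
  B0 = {u0, v0}
  B1 = {u1, v1}
u0 ∈ B0, v0 ∈ B0 → same block
Bisimilar ⇒ trace-equivalent.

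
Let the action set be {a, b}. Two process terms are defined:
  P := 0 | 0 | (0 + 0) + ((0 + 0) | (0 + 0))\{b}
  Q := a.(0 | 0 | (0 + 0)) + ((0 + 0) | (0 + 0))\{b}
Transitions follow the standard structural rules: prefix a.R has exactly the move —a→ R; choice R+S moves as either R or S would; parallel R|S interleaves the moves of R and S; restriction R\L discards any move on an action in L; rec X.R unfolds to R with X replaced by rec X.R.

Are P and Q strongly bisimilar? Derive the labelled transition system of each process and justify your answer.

P's transition system — 1 states:
  p0 = 0 | 0 | (0 + 0) + ((0 + 0) | (0 + 0))\{b} ⊢ ∅
Q's transition system — 2 states:
  q0 = a.(0 | 0 | (0 + 0)) + ((0 + 0) | (0 + 0))\{b} ⊢ =a=> q1
  q1 = 0 | 0 | (0 + 0) ⊢ ∅
Partition-refinement fixed point:
  B0 = {p0, q1}
  B1 = {q0}
p0 ∈ B0, q0 ∈ B1 → different blocks

NO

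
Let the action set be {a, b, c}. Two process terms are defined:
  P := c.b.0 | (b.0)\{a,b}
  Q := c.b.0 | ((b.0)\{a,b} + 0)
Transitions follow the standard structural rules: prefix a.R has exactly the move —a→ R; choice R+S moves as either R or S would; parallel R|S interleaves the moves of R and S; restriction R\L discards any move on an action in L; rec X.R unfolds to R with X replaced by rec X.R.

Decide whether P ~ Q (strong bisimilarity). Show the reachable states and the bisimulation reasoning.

Reachable graph of P (3 states):
  u0 = c.b.0 | (b.0)\{a,b} → —c→ u1
  u1 = b.0 | (b.0)\{a,b} → —b→ u2
  u2 = 0 | (b.0)\{a,b} → stopped
Reachable graph of Q (3 states):
  v0 = c.b.0 | ((b.0)\{a,b} + 0) → —c→ v1
  v1 = b.0 | ((b.0)\{a,b} + 0) → —b→ v2
  v2 = 0 | ((b.0)\{a,b} + 0) → stopped
Bisimilarity quotient blocks:
  B0 = {u0, v0}
  B1 = {u1, v1}
  B2 = {u2, v2}
u0 ∈ B0, v0 ∈ B0 → same block

bisimilar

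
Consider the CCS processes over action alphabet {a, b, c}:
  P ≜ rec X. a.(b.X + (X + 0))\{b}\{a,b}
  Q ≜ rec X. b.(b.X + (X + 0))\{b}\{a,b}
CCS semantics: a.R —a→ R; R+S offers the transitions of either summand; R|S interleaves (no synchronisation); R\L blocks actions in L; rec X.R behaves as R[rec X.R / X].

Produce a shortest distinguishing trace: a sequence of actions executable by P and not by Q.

LTS(P): 2 reachable states
  m0 = rec X. a.(b.X + (X + 0))\{b}\{a,b} | --a--▸ m1
  m1 = (b.(rec X. a.(b.X + (X + 0))\{b}\{a,b}) + ((rec X. a.(b.X + (X + 0))\{b}\{a,b}) + 0))\{b}\{a,b} | ·
LTS(Q): 2 reachable states
  n0 = rec X. b.(b.X + (X + 0))\{b}\{a,b} | --b--▸ n1
  n1 = (b.(rec X. b.(b.X + (X + 0))\{b}\{a,b}) + ((rec X. b.(b.X + (X + 0))\{b}\{a,b}) + 0))\{b}\{a,b} | ·
Executing a from P (initial set {m0}):
  step 1 (a): {m1}
  — P admits the full trace.
Executing a from Q (initial set {n0}):
  step 1 (a): no successor for Q

a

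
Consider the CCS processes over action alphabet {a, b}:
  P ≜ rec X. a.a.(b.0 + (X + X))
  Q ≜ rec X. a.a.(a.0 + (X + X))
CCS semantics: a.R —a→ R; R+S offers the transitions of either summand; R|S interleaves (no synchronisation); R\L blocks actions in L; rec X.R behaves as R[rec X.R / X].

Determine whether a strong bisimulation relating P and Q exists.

NO

LTS(P): 4 reachable states
  m0 = rec X. a.a.(b.0 + (X + X)) ⊢ =a=> m1
  m1 = a.(b.0 + ((rec X. a.a.(b.0 + (X + X))) + (rec X. a.a.(b.0 + (X + X))))) ⊢ =a=> m2
  m2 = b.0 + ((rec X. a.a.(b.0 + (X + X))) + (rec X. a.a.(b.0 + (X + X)))) ⊢ =a=> m1, =b=> m3
  m3 = 0 ⊢ ∅
LTS(Q): 4 reachable states
  n0 = rec X. a.a.(a.0 + (X + X)) ⊢ =a=> n1
  n1 = a.(a.0 + ((rec X. a.a.(a.0 + (X + X))) + (rec X. a.a.(a.0 + (X + X))))) ⊢ =a=> n2
  n2 = a.0 + ((rec X. a.a.(a.0 + (X + X))) + (rec X. a.a.(a.0 + (X + X)))) ⊢ =a=> n1, =a=> n3
  n3 = 0 ⊢ ∅
Coarsest stable partition (strong bisimilarity classes):
  B0 = {m0}
  B1 = {m1}
  B2 = {m2}
  B3 = {m3, n3}
  B4 = {n0}
  B5 = {n1}
  B6 = {n2}
m0 ∈ B0, n0 ∈ B4 → different blocks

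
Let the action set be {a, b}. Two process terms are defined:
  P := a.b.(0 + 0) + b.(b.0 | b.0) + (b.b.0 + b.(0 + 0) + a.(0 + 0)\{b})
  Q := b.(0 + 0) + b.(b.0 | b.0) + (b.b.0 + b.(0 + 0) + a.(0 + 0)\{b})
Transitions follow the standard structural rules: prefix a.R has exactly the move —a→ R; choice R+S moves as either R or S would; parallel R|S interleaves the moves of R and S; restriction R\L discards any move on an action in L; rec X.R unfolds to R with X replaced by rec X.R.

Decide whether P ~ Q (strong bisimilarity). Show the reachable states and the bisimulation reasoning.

P's transition system — 10 states:
  p0 = a.b.(0 + 0) + b.(b.0 | b.0) + (b.b.0 + b.(0 + 0) + a.(0 + 0)\{b}) | --a--▸ p1, --a--▸ p2, --b--▸ p3, --b--▸ p4, --b--▸ p5
  p1 = (0 + 0)\{b} | stopped
  p2 = b.(0 + 0) | --b--▸ p3
  p3 = 0 + 0 | stopped
  p4 = b.0 | --b--▸ p6
  p5 = b.0 | b.0 | --b--▸ p7, --b--▸ p8
  p6 = 0 | stopped
  p7 = 0 | b.0 | --b--▸ p9
  p8 = b.0 | 0 | --b--▸ p9
  p9 = 0 | 0 | stopped
Q's transition system — 9 states:
  q0 = b.(0 + 0) + b.(b.0 | b.0) + (b.b.0 + b.(0 + 0) + a.(0 + 0)\{b}) | --a--▸ q1, --b--▸ q2, --b--▸ q3, --b--▸ q4
  q1 = (0 + 0)\{b} | stopped
  q2 = 0 + 0 | stopped
  q3 = b.0 | --b--▸ q5
  q4 = b.0 | b.0 | --b--▸ q6, --b--▸ q7
  q5 = 0 | stopped
  q6 = 0 | b.0 | --b--▸ q8
  q7 = b.0 | 0 | --b--▸ q8
  q8 = 0 | 0 | stopped
Partition-refinement fixed point:
  B0 = {p0}
  B1 = {p1, p3, p6, p9, q1, q2, q5, q8}
  B2 = {p5, q4}
  B3 = {p2, p4, p7, p8, q3, q6, q7}
  B4 = {q0}
p0 ∈ B0, q0 ∈ B4 → different blocks

P ≁ Q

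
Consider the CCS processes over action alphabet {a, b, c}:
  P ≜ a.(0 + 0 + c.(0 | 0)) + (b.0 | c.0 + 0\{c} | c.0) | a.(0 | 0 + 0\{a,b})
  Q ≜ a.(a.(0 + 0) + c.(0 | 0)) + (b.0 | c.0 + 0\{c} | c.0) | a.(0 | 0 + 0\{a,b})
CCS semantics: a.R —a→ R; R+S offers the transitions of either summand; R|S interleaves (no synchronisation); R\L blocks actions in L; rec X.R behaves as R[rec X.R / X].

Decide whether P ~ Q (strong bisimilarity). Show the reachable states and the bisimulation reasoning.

Reachable graph of P (12 states):
  p0 = a.(0 + 0 + c.(0 | 0)) + (b.0 | c.0 + 0\{c} | c.0) | a.(0 | 0 + 0\{a,b}) ⊢ =a=> p1, =a=> p2, =b=> p3, =c=> p4, =c=> p5
  p1 = (b.0 | c.0 + 0\{c} | c.0) | (0 | 0 + 0\{a,b}) ⊢ =b=> p6, =c=> p7, =c=> p8
  p2 = 0 + 0 + c.(0 | 0) ⊢ =c=> p9
  p3 = 0 | c.0 | a.(0 | 0 + 0\{a,b}) ⊢ =a=> p6, =c=> p10
  p4 = 0\{c} | 0 | a.(0 | 0 + 0\{a,b}) ⊢ =a=> p7
  p5 = b.0 | 0 | a.(0 | 0 + 0\{a,b}) ⊢ =a=> p8, =b=> p10
  p6 = 0 | c.0 | (0 | 0 + 0\{a,b}) ⊢ =c=> p11
  p7 = 0\{c} | 0 | (0 | 0 + 0\{a,b}) ⊢ stopped
  p8 = b.0 | 0 | (0 | 0 + 0\{a,b}) ⊢ =b=> p11
  p9 = 0 | 0 ⊢ stopped
  p10 = 0 | 0 | a.(0 | 0 + 0\{a,b}) ⊢ =a=> p11
  p11 = 0 | 0 | (0 | 0 + 0\{a,b}) ⊢ stopped
Reachable graph of Q (13 states):
  q0 = a.(a.(0 + 0) + c.(0 | 0)) + (b.0 | c.0 + 0\{c} | c.0) | a.(0 | 0 + 0\{a,b}) ⊢ =a=> q1, =a=> q2, =b=> q3, =c=> q4, =c=> q5
  q1 = (b.0 | c.0 + 0\{c} | c.0) | (0 | 0 + 0\{a,b}) ⊢ =b=> q6, =c=> q7, =c=> q8
  q2 = a.(0 + 0) + c.(0 | 0) ⊢ =a=> q9, =c=> q10
  q3 = 0 | c.0 | a.(0 | 0 + 0\{a,b}) ⊢ =a=> q6, =c=> q11
  q4 = 0\{c} | 0 | a.(0 | 0 + 0\{a,b}) ⊢ =a=> q7
  q5 = b.0 | 0 | a.(0 | 0 + 0\{a,b}) ⊢ =a=> q8, =b=> q11
  q6 = 0 | c.0 | (0 | 0 + 0\{a,b}) ⊢ =c=> q12
  q7 = 0\{c} | 0 | (0 | 0 + 0\{a,b}) ⊢ stopped
  q8 = b.0 | 0 | (0 | 0 + 0\{a,b}) ⊢ =b=> q12
  q9 = 0 + 0 ⊢ stopped
  q10 = 0 | 0 ⊢ stopped
  q11 = 0 | 0 | a.(0 | 0 + 0\{a,b}) ⊢ =a=> q12
  q12 = 0 | 0 | (0 | 0 + 0\{a,b}) ⊢ stopped
Coarsest stable partition (strong bisimilarity classes):
  B0 = {p0}
  B1 = {p2, p6, q6}
  B2 = {p11, p7, p9, q10, q12, q7, q9}
  B3 = {p1, q1}
  B4 = {p8, q8}
  B5 = {p5, q5}
  B6 = {p10, p4, q11, q4}
  B7 = {p3, q3}
  B8 = {q0}
  B9 = {q2}
p0 ∈ B0, q0 ∈ B8 → different blocks

not bisimilar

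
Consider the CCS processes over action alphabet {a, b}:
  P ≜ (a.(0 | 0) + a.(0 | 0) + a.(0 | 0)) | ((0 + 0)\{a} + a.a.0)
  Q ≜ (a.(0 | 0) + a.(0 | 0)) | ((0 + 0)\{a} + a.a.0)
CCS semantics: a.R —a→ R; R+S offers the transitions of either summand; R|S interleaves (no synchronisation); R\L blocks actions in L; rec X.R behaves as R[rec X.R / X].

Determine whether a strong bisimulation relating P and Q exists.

bisimilar

Reachable graph of P (6 states):
  u0 = (a.(0 | 0) + a.(0 | 0) + a.(0 | 0)) | ((0 + 0)\{a} + a.a.0) has moves ··a··> u1, ··a··> u2
  u1 = (a.(0 | 0) + a.(0 | 0) + a.(0 | 0)) | a.0 has moves ··a··> u3, ··a··> u4
  u2 = 0 | 0 | ((0 + 0)\{a} + a.a.0) has moves ··a··> u4
  u3 = (a.(0 | 0) + a.(0 | 0) + a.(0 | 0)) | 0 has moves ··a··> u5
  u4 = 0 | 0 | a.0 has moves ··a··> u5
  u5 = 0 | 0 | 0 has moves ·
Reachable graph of Q (6 states):
  v0 = (a.(0 | 0) + a.(0 | 0)) | ((0 + 0)\{a} + a.a.0) has moves ··a··> v1, ··a··> v2
  v1 = (a.(0 | 0) + a.(0 | 0)) | a.0 has moves ··a··> v3, ··a··> v4
  v2 = 0 | 0 | ((0 + 0)\{a} + a.a.0) has moves ··a··> v4
  v3 = (a.(0 | 0) + a.(0 | 0)) | 0 has moves ··a··> v5
  v4 = 0 | 0 | a.0 has moves ··a··> v5
  v5 = 0 | 0 | 0 has moves ·
Partition-refinement fixed point:
  B0 = {u0, v0}
  B1 = {u1, u2, v1, v2}
  B2 = {u3, u4, v3, v4}
  B3 = {u5, v5}
u0 ∈ B0, v0 ∈ B0 → same block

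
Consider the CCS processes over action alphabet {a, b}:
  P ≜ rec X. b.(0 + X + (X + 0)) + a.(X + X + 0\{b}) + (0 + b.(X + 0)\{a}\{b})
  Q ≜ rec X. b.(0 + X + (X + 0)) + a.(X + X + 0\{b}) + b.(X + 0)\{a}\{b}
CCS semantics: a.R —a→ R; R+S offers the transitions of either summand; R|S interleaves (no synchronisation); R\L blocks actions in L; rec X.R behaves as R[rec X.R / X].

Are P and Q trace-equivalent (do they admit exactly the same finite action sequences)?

YES

Reachable graph of P (4 states):
  p0 = rec X. b.(0 + X + (X + 0)) + a.(X + X + 0\{b}) + (0 + b.(X + 0)\{a}\{b}) ⊢ --a--▸ p1, --b--▸ p2, --b--▸ p3
  p1 = (rec X. b.(0 + X + (X + 0)) + a.(X + X + 0\{b}) + (0 + b.(X + 0)\{a}\{b})) + (rec X. b.(0 + X + (X + 0)) + a.(X + X + 0\{b}) + (0 + b.(X + 0)\{a}\{b})) + 0\{b} ⊢ --a--▸ p1, --b--▸ p2, --b--▸ p3
  p2 = ((rec X. b.(0 + X + (X + 0)) + a.(X + X + 0\{b}) + (0 + b.(X + 0)\{a}\{b})) + 0)\{a}\{b} ⊢ (no moves)
  p3 = 0 + (rec X. b.(0 + X + (X + 0)) + a.(X + X + 0\{b}) + (0 + b.(X + 0)\{a}\{b})) + ((rec X. b.(0 + X + (X + 0)) + a.(X + X + 0\{b}) + (0 + b.(X + 0)\{a}\{b})) + 0) ⊢ --a--▸ p1, --b--▸ p2, --b--▸ p3
Reachable graph of Q (4 states):
  q0 = rec X. b.(0 + X + (X + 0)) + a.(X + X + 0\{b}) + b.(X + 0)\{a}\{b} ⊢ --a--▸ q1, --b--▸ q2, --b--▸ q3
  q1 = (rec X. b.(0 + X + (X + 0)) + a.(X + X + 0\{b}) + b.(X + 0)\{a}\{b}) + (rec X. b.(0 + X + (X + 0)) + a.(X + X + 0\{b}) + b.(X + 0)\{a}\{b}) + 0\{b} ⊢ --a--▸ q1, --b--▸ q2, --b--▸ q3
  q2 = ((rec X. b.(0 + X + (X + 0)) + a.(X + X + 0\{b}) + b.(X + 0)\{a}\{b}) + 0)\{a}\{b} ⊢ (no moves)
  q3 = 0 + (rec X. b.(0 + X + (X + 0)) + a.(X + X + 0\{b}) + b.(X + 0)\{a}\{b}) + ((rec X. b.(0 + X + (X + 0)) + a.(X + X + 0\{b}) + b.(X + 0)\{a}\{b}) + 0) ⊢ --a--▸ q1, --b--▸ q2, --b--▸ q3
Partition-refinement fixed point:
  B0 = {p0, p1, p3, q0, q1, q3}
  B1 = {p2, q2}
p0 ∈ B0, q0 ∈ B0 → same block
Bisimilar ⇒ trace-equivalent.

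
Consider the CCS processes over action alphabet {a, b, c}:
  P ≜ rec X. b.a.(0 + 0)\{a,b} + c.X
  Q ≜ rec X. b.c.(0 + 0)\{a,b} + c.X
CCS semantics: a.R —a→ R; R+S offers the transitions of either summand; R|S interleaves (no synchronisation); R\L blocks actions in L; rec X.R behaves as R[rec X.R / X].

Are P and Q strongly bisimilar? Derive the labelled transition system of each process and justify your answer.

LTS(P): 3 reachable states
  s0 = rec X. b.a.(0 + 0)\{a,b} + c.X → =b=> s1, =c=> s0
  s1 = a.(0 + 0)\{a,b} → =a=> s2
  s2 = (0 + 0)\{a,b} → stopped
LTS(Q): 3 reachable states
  t0 = rec X. b.c.(0 + 0)\{a,b} + c.X → =b=> t1, =c=> t0
  t1 = c.(0 + 0)\{a,b} → =c=> t2
  t2 = (0 + 0)\{a,b} → stopped
Bisimilarity quotient blocks:
  B0 = {s0}
  B1 = {s1}
  B2 = {s2, t2}
  B3 = {t0}
  B4 = {t1}
s0 ∈ B0, t0 ∈ B3 → different blocks

not bisimilar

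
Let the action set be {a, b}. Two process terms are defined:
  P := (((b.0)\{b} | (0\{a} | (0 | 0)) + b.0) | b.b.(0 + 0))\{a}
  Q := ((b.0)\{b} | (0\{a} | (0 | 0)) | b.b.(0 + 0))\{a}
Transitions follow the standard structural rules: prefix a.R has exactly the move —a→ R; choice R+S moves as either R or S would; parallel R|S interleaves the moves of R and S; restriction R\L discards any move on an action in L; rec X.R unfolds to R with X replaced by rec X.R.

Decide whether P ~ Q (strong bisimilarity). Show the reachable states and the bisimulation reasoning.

Reachable graph of P (6 states):
  s0 = (((b.0)\{b} | (0\{a} | (0 | 0)) + b.0) | b.b.(0 + 0))\{a} → -b-> s1, -b-> s2
  s1 = (((b.0)\{b} | (0\{a} | (0 | 0)) + b.0) | b.(0 + 0))\{a} → -b-> s3, -b-> s4
  s2 = (0 | b.b.(0 + 0))\{a} → -b-> s4
  s3 = (((b.0)\{b} | (0\{a} | (0 | 0)) + b.0) | (0 + 0))\{a} → -b-> s5
  s4 = (0 | b.(0 + 0))\{a} → -b-> s5
  s5 = (0 | (0 + 0))\{a} → (no moves)
Reachable graph of Q (3 states):
  t0 = ((b.0)\{b} | (0\{a} | (0 | 0)) | b.b.(0 + 0))\{a} → -b-> t1
  t1 = ((b.0)\{b} | (0\{a} | (0 | 0)) | b.(0 + 0))\{a} → -b-> t2
  t2 = ((b.0)\{b} | (0\{a} | (0 | 0)) | (0 + 0))\{a} → (no moves)
Bisimilarity quotient blocks:
  B0 = {s0}
  B1 = {s1, s2, t0}
  B2 = {s3, s4, t1}
  B3 = {s5, t2}
s0 ∈ B0, t0 ∈ B1 → different blocks

NO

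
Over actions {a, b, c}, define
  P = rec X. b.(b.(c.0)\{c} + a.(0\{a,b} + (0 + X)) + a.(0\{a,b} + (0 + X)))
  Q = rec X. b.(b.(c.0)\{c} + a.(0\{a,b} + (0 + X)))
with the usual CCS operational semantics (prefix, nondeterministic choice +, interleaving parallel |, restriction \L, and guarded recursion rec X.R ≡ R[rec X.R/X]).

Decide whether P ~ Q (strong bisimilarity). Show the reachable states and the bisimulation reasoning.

LTS(P): 4 reachable states
  s0 = rec X. b.(b.(c.0)\{c} + a.(0\{a,b} + (0 + X)) + a.(0\{a,b} + (0 + X))) ⊢ --b--▸ s1
  s1 = b.(c.0)\{c} + a.(0\{a,b} + (0 + (rec X. b.(b.(c.0)\{c} + a.(0\{a,b} + (0 + X)) + a.(0\{a,b} + (0 + X)))))) + a.(0\{a,b} + (0 + (rec X. b.(b.(c.0)\{c} + a.(0\{a,b} + (0 + X)) + a.(0\{a,b} + (0 + X)))))) ⊢ --a--▸ s2, --b--▸ s3
  s2 = 0\{a,b} + (0 + (rec X. b.(b.(c.0)\{c} + a.(0\{a,b} + (0 + X)) + a.(0\{a,b} + (0 + X))))) ⊢ --b--▸ s1
  s3 = (c.0)\{c} ⊢ ∅
LTS(Q): 4 reachable states
  t0 = rec X. b.(b.(c.0)\{c} + a.(0\{a,b} + (0 + X))) ⊢ --b--▸ t1
  t1 = b.(c.0)\{c} + a.(0\{a,b} + (0 + (rec X. b.(b.(c.0)\{c} + a.(0\{a,b} + (0 + X)))))) ⊢ --a--▸ t2, --b--▸ t3
  t2 = 0\{a,b} + (0 + (rec X. b.(b.(c.0)\{c} + a.(0\{a,b} + (0 + X))))) ⊢ --b--▸ t1
  t3 = (c.0)\{c} ⊢ ∅
Partition-refinement fixed point:
  B0 = {s0, s2, t0, t2}
  B1 = {s1, t1}
  B2 = {s3, t3}
s0 ∈ B0, t0 ∈ B0 → same block

YES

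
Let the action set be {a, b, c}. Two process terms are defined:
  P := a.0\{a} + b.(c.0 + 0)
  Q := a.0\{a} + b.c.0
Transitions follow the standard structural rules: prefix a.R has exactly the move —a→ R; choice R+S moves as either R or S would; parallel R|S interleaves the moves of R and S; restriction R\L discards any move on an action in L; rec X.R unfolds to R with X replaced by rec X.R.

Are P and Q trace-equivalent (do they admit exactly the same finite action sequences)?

Reachable graph of P (4 states):
  p0 = a.0\{a} + b.(c.0 + 0) :: --a--▸ p1, --b--▸ p2
  p1 = 0\{a} :: stopped
  p2 = c.0 + 0 :: --c--▸ p3
  p3 = 0 :: stopped
Reachable graph of Q (4 states):
  q0 = a.0\{a} + b.c.0 :: --a--▸ q1, --b--▸ q2
  q1 = 0\{a} :: stopped
  q2 = c.0 :: --c--▸ q3
  q3 = 0 :: stopped
Coarsest stable partition (strong bisimilarity classes):
  B0 = {p0, q0}
  B1 = {p1, p3, q1, q3}
  B2 = {p2, q2}
p0 ∈ B0, q0 ∈ B0 → same block
Bisimilar ⇒ trace-equivalent.

traces(P) = traces(Q)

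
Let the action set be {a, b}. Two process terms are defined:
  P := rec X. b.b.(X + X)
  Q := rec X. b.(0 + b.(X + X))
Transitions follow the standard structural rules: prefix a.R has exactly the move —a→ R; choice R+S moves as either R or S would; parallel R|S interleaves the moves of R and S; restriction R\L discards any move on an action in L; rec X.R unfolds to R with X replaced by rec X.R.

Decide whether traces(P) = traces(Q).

LTS(P): 3 reachable states
  m0 = rec X. b.b.(X + X) :: —b→ m1
  m1 = b.((rec X. b.b.(X + X)) + (rec X. b.b.(X + X))) :: —b→ m2
  m2 = (rec X. b.b.(X + X)) + (rec X. b.b.(X + X)) :: —b→ m1
LTS(Q): 3 reachable states
  n0 = rec X. b.(0 + b.(X + X)) :: —b→ n1
  n1 = 0 + b.((rec X. b.(0 + b.(X + X))) + (rec X. b.(0 + b.(X + X)))) :: —b→ n2
  n2 = (rec X. b.(0 + b.(X + X))) + (rec X. b.(0 + b.(X + X))) :: —b→ n1
Coarsest stable partition (strong bisimilarity classes):
  B0 = {m0, m1, m2, n0, n1, n2}
m0 ∈ B0, n0 ∈ B0 → same block
Bisimilar ⇒ trace-equivalent.

trace-equivalent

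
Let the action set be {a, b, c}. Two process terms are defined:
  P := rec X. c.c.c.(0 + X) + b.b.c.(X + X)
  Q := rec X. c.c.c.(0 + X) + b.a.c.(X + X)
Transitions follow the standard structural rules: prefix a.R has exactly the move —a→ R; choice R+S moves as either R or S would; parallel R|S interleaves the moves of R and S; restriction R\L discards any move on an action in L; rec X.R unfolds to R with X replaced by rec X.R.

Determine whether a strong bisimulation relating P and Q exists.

Reachable graph of P (7 states):
  m0 = rec X. c.c.c.(0 + X) + b.b.c.(X + X) | -b-> m1, -c-> m2
  m1 = b.c.((rec X. c.c.c.(0 + X) + b.b.c.(X + X)) + (rec X. c.c.c.(0 + X) + b.b.c.(X + X))) | -b-> m3
  m2 = c.c.(0 + (rec X. c.c.c.(0 + X) + b.b.c.(X + X))) | -c-> m4
  m3 = c.((rec X. c.c.c.(0 + X) + b.b.c.(X + X)) + (rec X. c.c.c.(0 + X) + b.b.c.(X + X))) | -c-> m5
  m4 = c.(0 + (rec X. c.c.c.(0 + X) + b.b.c.(X + X))) | -c-> m6
  m5 = (rec X. c.c.c.(0 + X) + b.b.c.(X + X)) + (rec X. c.c.c.(0 + X) + b.b.c.(X + X)) | -b-> m1, -c-> m2
  m6 = 0 + (rec X. c.c.c.(0 + X) + b.b.c.(X + X)) | -b-> m1, -c-> m2
Reachable graph of Q (7 states):
  n0 = rec X. c.c.c.(0 + X) + b.a.c.(X + X) | -b-> n1, -c-> n2
  n1 = a.c.((rec X. c.c.c.(0 + X) + b.a.c.(X + X)) + (rec X. c.c.c.(0 + X) + b.a.c.(X + X))) | -a-> n3
  n2 = c.c.(0 + (rec X. c.c.c.(0 + X) + b.a.c.(X + X))) | -c-> n4
  n3 = c.((rec X. c.c.c.(0 + X) + b.a.c.(X + X)) + (rec X. c.c.c.(0 + X) + b.a.c.(X + X))) | -c-> n5
  n4 = c.(0 + (rec X. c.c.c.(0 + X) + b.a.c.(X + X))) | -c-> n6
  n5 = (rec X. c.c.c.(0 + X) + b.a.c.(X + X)) + (rec X. c.c.c.(0 + X) + b.a.c.(X + X)) | -b-> n1, -c-> n2
  n6 = 0 + (rec X. c.c.c.(0 + X) + b.a.c.(X + X)) | -b-> n1, -c-> n2
Partition-refinement fixed point:
  B0 = {m0, m5, m6}
  B1 = {m2}
  B2 = {m3, m4}
  B3 = {m1}
  B4 = {n0, n5, n6}
  B5 = {n1}
  B6 = {n3, n4}
  B7 = {n2}
m0 ∈ B0, n0 ∈ B4 → different blocks

P ≁ Q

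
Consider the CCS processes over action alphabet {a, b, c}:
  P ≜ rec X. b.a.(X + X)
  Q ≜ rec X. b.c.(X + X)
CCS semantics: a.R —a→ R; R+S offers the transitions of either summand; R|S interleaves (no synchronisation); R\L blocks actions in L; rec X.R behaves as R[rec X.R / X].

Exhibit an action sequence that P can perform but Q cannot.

ba

Reachable graph of P (3 states):
  u0 = rec X. b.a.(X + X) | --b--▸ u1
  u1 = a.((rec X. b.a.(X + X)) + (rec X. b.a.(X + X))) | --a--▸ u2
  u2 = (rec X. b.a.(X + X)) + (rec X. b.a.(X + X)) | --b--▸ u1
Reachable graph of Q (3 states):
  v0 = rec X. b.c.(X + X) | --b--▸ v1
  v1 = c.((rec X. b.c.(X + X)) + (rec X. b.c.(X + X))) | --c--▸ v2
  v2 = (rec X. b.c.(X + X)) + (rec X. b.c.(X + X)) | --b--▸ v1
Executing ba from P (initial set {u0}):
  [1] b ⇒ {u1}
  [2] a ⇒ {u2}
  P completes σ.
Executing ba from Q (initial set {v0}):
  [1] b ⇒ {v1}
  [2] a ⇒ no successor for Q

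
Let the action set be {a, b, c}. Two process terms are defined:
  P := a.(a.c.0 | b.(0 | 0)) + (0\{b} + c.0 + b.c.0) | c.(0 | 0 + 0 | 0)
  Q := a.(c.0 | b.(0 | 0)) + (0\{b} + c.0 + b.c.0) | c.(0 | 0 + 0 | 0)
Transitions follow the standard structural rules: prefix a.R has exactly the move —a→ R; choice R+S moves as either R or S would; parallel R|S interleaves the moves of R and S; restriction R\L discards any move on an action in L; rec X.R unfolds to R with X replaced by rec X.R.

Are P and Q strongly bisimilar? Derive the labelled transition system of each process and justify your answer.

LTS(P): 12 reachable states
  m0 = a.(a.c.0 | b.(0 | 0)) + (0\{b} + c.0 + b.c.0) | c.(0 | 0 + 0 | 0) :: =a=> m1, =b=> m2, =c=> m3, =c=> m4
  m1 = a.c.0 | b.(0 | 0) :: =a=> m5, =b=> m6
  m2 = c.0 | c.(0 | 0 + 0 | 0) :: =c=> m4, =c=> m7
  m3 = (0\{b} + c.0 + b.c.0) | (0 | 0 + 0 | 0) :: =b=> m7, =c=> m8
  m4 = 0 | c.(0 | 0 + 0 | 0) :: =c=> m8
  m5 = c.0 | b.(0 | 0) :: =b=> m9, =c=> m10
  m6 = a.c.0 | (0 | 0) :: =a=> m9
  m7 = c.0 | (0 | 0 + 0 | 0) :: =c=> m8
  m8 = 0 | (0 | 0 + 0 | 0) :: ·
  m9 = c.0 | (0 | 0) :: =c=> m11
  m10 = 0 | b.(0 | 0) :: =b=> m11
  m11 = 0 | (0 | 0) :: ·
LTS(Q): 10 reachable states
  n0 = a.(c.0 | b.(0 | 0)) + (0\{b} + c.0 + b.c.0) | c.(0 | 0 + 0 | 0) :: =a=> n1, =b=> n2, =c=> n3, =c=> n4
  n1 = c.0 | b.(0 | 0) :: =b=> n5, =c=> n6
  n2 = c.0 | c.(0 | 0 + 0 | 0) :: =c=> n4, =c=> n7
  n3 = (0\{b} + c.0 + b.c.0) | (0 | 0 + 0 | 0) :: =b=> n7, =c=> n8
  n4 = 0 | c.(0 | 0 + 0 | 0) :: =c=> n8
  n5 = c.0 | (0 | 0) :: =c=> n9
  n6 = 0 | b.(0 | 0) :: =b=> n9
  n7 = c.0 | (0 | 0 + 0 | 0) :: =c=> n8
  n8 = 0 | (0 | 0 + 0 | 0) :: ·
  n9 = 0 | (0 | 0) :: ·
Bisimilarity quotient blocks:
  B0 = {m0}
  B1 = {m1}
  B2 = {m5, n1}
  B3 = {m10, n6}
  B4 = {m11, m8, n8, n9}
  B5 = {m4, m7, m9, n4, n5, n7}
  B6 = {m6}
  B7 = {m2, n2}
  B8 = {m3, n3}
  B9 = {n0}
m0 ∈ B0, n0 ∈ B9 → different blocks

not bisimilar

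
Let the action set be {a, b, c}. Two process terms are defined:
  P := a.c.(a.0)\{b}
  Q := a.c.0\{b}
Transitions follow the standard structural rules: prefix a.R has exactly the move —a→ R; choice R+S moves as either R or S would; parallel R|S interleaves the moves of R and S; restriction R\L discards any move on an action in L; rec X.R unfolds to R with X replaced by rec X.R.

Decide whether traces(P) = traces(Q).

LTS(P): 4 reachable states
  m0 = a.c.(a.0)\{b} → --a--▸ m1
  m1 = c.(a.0)\{b} → --c--▸ m2
  m2 = (a.0)\{b} → --a--▸ m3
  m3 = 0\{b} → ∅
LTS(Q): 3 reachable states
  n0 = a.c.0\{b} → --a--▸ n1
  n1 = c.0\{b} → --c--▸ n2
  n2 = 0\{b} → ∅
Trace ⟨aca⟩ through P, begin at {m0}:
  step 1 (a): {m1}
  step 2 (c): {m2}
  step 3 (a): {m3}
  ✓ P
Trace ⟨aca⟩ through Q, begin at {n0}:
  step 1 (a): {n1}
  step 2 (c): {n2}
  step 3 (a): ∅  — Q cannot continue

NO — witness ⟨aca⟩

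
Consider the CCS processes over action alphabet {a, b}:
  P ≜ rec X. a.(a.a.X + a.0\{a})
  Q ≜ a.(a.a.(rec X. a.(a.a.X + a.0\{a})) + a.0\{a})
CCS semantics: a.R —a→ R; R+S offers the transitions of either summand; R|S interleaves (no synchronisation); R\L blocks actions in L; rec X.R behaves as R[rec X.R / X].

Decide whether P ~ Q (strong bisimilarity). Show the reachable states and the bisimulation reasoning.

bisimilar

LTS(P): 4 reachable states
  s0 = rec X. a.(a.a.X + a.0\{a}) → —a→ s1
  s1 = a.a.(rec X. a.(a.a.X + a.0\{a})) + a.0\{a} → —a→ s2, —a→ s3
  s2 = 0\{a} → stopped
  s3 = a.(rec X. a.(a.a.X + a.0\{a})) → —a→ s0
LTS(Q): 5 reachable states
  t0 = a.(a.a.(rec X. a.(a.a.X + a.0\{a})) + a.0\{a}) → —a→ t1
  t1 = a.a.(rec X. a.(a.a.X + a.0\{a})) + a.0\{a} → —a→ t2, —a→ t3
  t2 = 0\{a} → stopped
  t3 = a.(rec X. a.(a.a.X + a.0\{a})) → —a→ t4
  t4 = rec X. a.(a.a.X + a.0\{a}) → —a→ t1
Coarsest stable partition (strong bisimilarity classes):
  B0 = {s0, t0, t4}
  B1 = {s1, t1}
  B2 = {s2, t2}
  B3 = {s3, t3}
s0 ∈ B0, t0 ∈ B0 → same block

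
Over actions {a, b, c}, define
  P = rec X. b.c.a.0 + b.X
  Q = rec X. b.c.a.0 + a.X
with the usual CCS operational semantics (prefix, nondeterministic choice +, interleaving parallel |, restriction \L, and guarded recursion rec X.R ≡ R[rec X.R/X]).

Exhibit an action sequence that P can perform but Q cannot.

bb

Reachable graph of P (4 states):
  s0 = rec X. b.c.a.0 + b.X has moves --b--▸ s0, --b--▸ s1
  s1 = c.a.0 has moves --c--▸ s2
  s2 = a.0 has moves --a--▸ s3
  s3 = 0 has moves stopped
Reachable graph of Q (4 states):
  t0 = rec X. b.c.a.0 + a.X has moves --a--▸ t0, --b--▸ t1
  t1 = c.a.0 has moves --c--▸ t2
  t2 = a.0 has moves --a--▸ t3
  t3 = 0 has moves stopped
Executing bb from P (initial set {s0}):
  [1] b ⇒ {s0, s1}
  [2] b ⇒ {s0, s1}
  P completes σ.
Executing bb from Q (initial set {t0}):
  [1] b ⇒ {t1}
  [2] b ⇒ no successor for Q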